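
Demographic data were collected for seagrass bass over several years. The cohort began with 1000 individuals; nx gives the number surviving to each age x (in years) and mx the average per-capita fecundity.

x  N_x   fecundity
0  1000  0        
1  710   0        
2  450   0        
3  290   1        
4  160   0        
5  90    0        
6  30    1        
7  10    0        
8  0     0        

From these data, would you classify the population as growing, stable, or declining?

lx = nx/n0 = nx/1000: 1, 0.71, 0.45, 0.29, 0.16, 0.09, 0.03, 0.01, 0
R0 = Σ lx·mx = 0 + 0 + 0 + 0.29 + 0 + 0 + 0.03 + 0 + 0 = 0.32
R0 < 1, so the population is declining.

declining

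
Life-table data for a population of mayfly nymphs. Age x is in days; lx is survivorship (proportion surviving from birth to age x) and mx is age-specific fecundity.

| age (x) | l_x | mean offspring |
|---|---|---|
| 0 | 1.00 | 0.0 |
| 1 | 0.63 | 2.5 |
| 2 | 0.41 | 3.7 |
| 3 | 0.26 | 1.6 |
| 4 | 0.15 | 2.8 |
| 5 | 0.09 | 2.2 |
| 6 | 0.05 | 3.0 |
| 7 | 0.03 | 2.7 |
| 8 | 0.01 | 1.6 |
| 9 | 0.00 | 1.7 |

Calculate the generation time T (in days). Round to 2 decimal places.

2.31

lx·mx: 0, 1.575, 1.517, 0.416, 0.42, 0.198, 0.15, 0.081, 0.016, 0 → R0 = 4.373
x·lx·mx: 0, 1.575, 3.034, 1.248, 1.68, 0.99, 0.9, 0.567, 0.128, 0 → Σ = 10.122
T = 10.122 / 4.373 = 2.314658… → 2.31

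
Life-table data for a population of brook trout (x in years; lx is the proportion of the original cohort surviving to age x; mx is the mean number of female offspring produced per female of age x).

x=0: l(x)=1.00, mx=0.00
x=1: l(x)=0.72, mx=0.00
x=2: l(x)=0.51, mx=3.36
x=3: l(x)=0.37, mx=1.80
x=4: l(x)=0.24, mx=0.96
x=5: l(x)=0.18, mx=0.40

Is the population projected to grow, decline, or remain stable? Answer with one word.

growing

R0 = Σ lx·mx = 0 + 0 + 1.7136 + 0.666 + 0.2304 + 0.072 = 2.682
R0 > 1, so the population is growing.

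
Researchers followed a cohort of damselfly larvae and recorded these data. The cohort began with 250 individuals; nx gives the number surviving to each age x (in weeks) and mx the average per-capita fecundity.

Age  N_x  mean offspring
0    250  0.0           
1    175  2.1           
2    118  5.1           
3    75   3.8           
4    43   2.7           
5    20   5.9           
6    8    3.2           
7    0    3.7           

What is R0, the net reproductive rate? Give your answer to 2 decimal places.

lx = nx/n0 = nx/250: 1, 0.7, 0.472, 0.3, 0.172, 0.08, 0.032, 0
lx·mx by age: 0, 1.47, 2.4072, 1.14, 0.4644, 0.472, 0.1024, 0
R0 = Σ lx·mx = 6.056 → 6.06

6.06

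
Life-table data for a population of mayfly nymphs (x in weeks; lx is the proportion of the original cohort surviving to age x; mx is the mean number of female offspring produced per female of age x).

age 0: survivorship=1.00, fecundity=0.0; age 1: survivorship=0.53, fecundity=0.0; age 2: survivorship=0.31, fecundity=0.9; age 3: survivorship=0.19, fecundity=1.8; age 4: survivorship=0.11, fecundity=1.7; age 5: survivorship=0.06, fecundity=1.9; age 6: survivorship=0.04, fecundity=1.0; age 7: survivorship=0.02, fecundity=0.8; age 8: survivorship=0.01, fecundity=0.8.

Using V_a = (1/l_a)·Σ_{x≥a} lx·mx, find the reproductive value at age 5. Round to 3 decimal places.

2.967

lx·mx for x ≥ 5: 0.114, 0.04, 0.016, 0.008 → sum = 0.178
V_5 = 0.178 / l_5 = 0.178 / 0.06 = 2.966667… → 2.967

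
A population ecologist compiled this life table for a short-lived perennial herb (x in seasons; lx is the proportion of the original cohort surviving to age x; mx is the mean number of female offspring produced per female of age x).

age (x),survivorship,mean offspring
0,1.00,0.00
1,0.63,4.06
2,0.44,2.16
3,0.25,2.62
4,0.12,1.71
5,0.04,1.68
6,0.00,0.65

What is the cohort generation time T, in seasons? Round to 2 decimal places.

lx·mx: 0, 2.5578, 0.9504, 0.655, 0.2052, 0.0672, 0 → R0 = 4.4356
x·lx·mx: 0, 2.5578, 1.9008, 1.965, 0.8208, 0.336, 0 → Σ = 7.5804
T = 7.5804 / 4.4356 = 1.708991… → 1.71

1.71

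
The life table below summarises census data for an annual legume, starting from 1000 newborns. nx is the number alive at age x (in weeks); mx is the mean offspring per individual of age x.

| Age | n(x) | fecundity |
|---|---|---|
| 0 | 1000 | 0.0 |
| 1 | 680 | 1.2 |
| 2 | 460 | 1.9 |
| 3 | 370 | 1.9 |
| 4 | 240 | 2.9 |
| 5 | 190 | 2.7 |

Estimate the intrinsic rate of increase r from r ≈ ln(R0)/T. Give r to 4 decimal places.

0.4606

lx = nx/n0 = nx/1000: 1, 0.68, 0.46, 0.37, 0.24, 0.19
R0 = Σ lx·mx = 0 + 0.816 + 0.874 + 0.703 + 0.696 + 0.513 = 3.602
Σ x·lx·mx = 10.022; T = 10.022/3.602 = 2.78234…
r ≈ ln(R0)/T = ln(3.602)/2.78234… = 0.460579… → 0.4606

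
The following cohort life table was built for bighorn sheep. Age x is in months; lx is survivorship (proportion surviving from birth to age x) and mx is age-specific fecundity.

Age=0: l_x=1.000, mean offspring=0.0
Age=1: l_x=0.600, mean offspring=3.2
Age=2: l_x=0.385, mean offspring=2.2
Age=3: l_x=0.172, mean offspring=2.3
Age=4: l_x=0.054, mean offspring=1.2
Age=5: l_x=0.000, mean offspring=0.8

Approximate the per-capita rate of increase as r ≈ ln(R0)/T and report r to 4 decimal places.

0.7473

R0 = Σ lx·mx = 0 + 1.92 + 0.847 + 0.3956 + 0.0648 + 0 = 3.2274
Σ x·lx·mx = 5.06; T = 5.06/3.2274 = 1.56783…
r ≈ ln(R0)/T = ln(3.2274)/1.56783… = 0.747326… → 0.7473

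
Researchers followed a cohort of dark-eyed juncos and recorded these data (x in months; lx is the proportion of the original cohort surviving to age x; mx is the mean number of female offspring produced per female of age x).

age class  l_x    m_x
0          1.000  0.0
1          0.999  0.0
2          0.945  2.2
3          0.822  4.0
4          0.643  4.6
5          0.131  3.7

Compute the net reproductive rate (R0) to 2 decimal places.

8.81

lx·mx by age: 0, 0, 2.079, 3.288, 2.9578, 0.4847
R0 = Σ lx·mx = 8.8095 → 8.81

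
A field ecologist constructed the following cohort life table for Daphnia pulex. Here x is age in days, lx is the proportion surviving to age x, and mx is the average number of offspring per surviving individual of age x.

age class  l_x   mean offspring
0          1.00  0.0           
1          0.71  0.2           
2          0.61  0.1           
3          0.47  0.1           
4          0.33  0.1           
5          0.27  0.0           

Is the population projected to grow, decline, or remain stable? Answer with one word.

R0 = Σ lx·mx = 0 + 0.142 + 0.061 + 0.047 + 0.033 + 0 = 0.283
R0 < 1, so the population is declining.

declining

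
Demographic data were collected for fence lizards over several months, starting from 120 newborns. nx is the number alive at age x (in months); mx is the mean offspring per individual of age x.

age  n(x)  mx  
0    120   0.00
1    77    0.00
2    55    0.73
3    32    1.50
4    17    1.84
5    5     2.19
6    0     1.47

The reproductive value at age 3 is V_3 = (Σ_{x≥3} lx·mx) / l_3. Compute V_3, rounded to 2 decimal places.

lx = nx/n0 = nx/120: 1, 0.64167…, 0.45833…, 0.26667…, 0.14167…, 0.04167…, 0
lx·mx for x ≥ 3: 0.4…, 0.260667…, 0.09125…, 0 → sum = 0.751917…
V_3 = 0.751917… / l_3 = 0.751917… / 0.266667… = 2.819688… → 2.82

2.82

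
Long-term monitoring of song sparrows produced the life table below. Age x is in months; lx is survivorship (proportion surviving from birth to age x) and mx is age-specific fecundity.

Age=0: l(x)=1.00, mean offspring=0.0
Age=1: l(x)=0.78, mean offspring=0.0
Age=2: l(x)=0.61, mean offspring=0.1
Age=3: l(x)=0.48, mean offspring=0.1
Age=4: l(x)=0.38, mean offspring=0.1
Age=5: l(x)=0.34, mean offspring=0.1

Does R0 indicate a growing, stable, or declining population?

declining

R0 = Σ lx·mx = 0 + 0 + 0.061 + 0.048 + 0.038 + 0.034 = 0.181
R0 < 1, so the population is declining.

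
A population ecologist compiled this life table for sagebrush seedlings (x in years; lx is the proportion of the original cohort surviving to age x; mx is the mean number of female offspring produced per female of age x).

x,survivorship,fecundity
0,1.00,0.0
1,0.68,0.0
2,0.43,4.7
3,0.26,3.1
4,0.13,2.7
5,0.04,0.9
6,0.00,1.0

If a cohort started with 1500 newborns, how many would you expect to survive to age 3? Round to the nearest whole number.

Expected survivors = N0 · l_3 = 1500 × 0.26 = 390 → 390

390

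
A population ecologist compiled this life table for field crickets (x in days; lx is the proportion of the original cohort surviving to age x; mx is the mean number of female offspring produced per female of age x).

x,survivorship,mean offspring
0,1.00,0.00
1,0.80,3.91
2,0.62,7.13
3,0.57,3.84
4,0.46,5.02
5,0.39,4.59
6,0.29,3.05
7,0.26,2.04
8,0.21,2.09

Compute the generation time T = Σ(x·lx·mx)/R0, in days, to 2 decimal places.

lx·mx: 0, 3.128, 4.4206, 2.1888, 2.3092, 1.7901, 0.8845, 0.5304, 0.4389 → R0 = 15.6905
x·lx·mx: 0, 3.128, 8.8412, 6.5664, 9.2368, 8.9505, 5.307, 3.7128, 3.5112 → Σ = 49.2539
T = 49.2539 / 15.6905 = 3.139091… → 3.14

3.14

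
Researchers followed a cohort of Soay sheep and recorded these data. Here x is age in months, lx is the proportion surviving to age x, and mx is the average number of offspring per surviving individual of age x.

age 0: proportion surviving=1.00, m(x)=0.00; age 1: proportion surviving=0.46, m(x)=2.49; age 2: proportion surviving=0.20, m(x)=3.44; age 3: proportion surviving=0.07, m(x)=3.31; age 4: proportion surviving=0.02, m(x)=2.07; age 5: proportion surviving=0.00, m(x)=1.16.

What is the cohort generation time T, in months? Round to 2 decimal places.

lx·mx: 0, 1.1454, 0.688, 0.2317, 0.0414, 0 → R0 = 2.1065
x·lx·mx: 0, 1.1454, 1.376, 0.6951, 0.1656, 0 → Σ = 3.3821
T = 3.3821 / 2.1065 = 1.605554… → 1.61

1.61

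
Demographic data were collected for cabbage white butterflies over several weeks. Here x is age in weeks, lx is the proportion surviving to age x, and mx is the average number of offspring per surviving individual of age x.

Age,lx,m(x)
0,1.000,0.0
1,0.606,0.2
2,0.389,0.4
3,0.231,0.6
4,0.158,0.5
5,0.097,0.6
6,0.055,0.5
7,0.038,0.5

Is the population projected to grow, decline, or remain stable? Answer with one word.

R0 = Σ lx·mx = 0 + 0.1212 + 0.1556 + 0.1386 + 0.079 + 0.0582 + 0.0275 + 0.019 = 0.5991
R0 < 1, so the population is declining.

declining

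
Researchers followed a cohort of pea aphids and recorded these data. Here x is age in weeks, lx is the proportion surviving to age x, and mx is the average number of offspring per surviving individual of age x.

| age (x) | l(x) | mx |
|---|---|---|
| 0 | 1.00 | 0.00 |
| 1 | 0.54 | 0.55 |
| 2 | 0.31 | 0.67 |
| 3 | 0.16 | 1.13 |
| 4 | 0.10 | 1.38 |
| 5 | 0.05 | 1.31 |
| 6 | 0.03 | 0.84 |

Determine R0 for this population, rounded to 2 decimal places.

lx·mx by age: 0, 0.297, 0.2077, 0.1808, 0.138, 0.0655, 0.0252
R0 = Σ lx·mx = 0.9142 → 0.91

0.91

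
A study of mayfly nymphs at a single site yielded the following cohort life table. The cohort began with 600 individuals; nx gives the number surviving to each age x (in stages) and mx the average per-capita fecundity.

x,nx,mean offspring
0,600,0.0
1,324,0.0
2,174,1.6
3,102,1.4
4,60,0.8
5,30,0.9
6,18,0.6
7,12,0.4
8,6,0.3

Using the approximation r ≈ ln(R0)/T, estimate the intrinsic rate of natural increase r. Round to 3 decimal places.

-0.056

lx = nx/n0 = nx/600: 1, 0.54, 0.29, 0.17, 0.1, 0.05, 0.03, 0.02, 0.01
R0 = Σ lx·mx = 0 + 0 + 0.464 + 0.238 + 0.08 + 0.045 + 0.018 + 0.008 + 0.003 = 0.856
Σ x·lx·mx = 2.375; T = 2.375/0.856 = 2.77453…
r ≈ ln(R0)/T = ln(0.856)/2.77453… = -0.05604… → -0.056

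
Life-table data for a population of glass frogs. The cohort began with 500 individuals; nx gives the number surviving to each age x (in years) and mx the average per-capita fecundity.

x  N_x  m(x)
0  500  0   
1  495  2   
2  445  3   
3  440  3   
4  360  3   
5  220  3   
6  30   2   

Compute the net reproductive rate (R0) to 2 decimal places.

10.89

lx = nx/n0 = nx/500: 1, 0.99, 0.89, 0.88, 0.72, 0.44, 0.06
lx·mx by age: 0, 1.98, 2.67, 2.64, 2.16, 1.32, 0.12
R0 = Σ lx·mx = 10.89 → 10.89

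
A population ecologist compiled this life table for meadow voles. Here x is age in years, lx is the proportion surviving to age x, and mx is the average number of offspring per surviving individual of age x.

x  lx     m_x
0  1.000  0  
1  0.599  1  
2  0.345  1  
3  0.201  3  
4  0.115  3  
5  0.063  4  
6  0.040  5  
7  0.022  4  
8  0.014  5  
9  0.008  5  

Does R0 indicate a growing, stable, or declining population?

growing

R0 = Σ lx·mx = 0 + 0.599 + 0.345 + 0.603 + 0.345 + 0.252 + 0.2 + 0.088 + 0.07 + 0.04 = 2.542
R0 > 1, so the population is growing.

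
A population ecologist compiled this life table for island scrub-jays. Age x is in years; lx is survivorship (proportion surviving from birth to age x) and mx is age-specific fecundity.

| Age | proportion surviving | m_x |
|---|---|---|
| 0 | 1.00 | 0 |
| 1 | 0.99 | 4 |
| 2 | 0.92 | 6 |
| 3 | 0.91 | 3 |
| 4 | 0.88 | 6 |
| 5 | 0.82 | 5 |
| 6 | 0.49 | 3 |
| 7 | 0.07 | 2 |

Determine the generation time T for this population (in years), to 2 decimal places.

3.22

lx·mx: 0, 3.96, 5.52, 2.73, 5.28, 4.1, 1.47, 0.14 → R0 = 23.2
x·lx·mx: 0, 3.96, 11.04, 8.19, 21.12, 20.5, 8.82, 0.98 → Σ = 74.61
T = 74.61 / 23.2 = 3.215948… → 3.22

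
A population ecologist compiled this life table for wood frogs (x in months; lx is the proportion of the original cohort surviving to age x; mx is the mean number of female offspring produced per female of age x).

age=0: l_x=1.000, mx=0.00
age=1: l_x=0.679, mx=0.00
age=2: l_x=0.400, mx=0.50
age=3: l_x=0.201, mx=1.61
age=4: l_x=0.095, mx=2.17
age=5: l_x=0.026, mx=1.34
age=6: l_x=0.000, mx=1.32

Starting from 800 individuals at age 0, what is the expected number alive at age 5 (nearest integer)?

Expected survivors = N0 · l_5 = 800 × 0.026 = 20.8 → 21

21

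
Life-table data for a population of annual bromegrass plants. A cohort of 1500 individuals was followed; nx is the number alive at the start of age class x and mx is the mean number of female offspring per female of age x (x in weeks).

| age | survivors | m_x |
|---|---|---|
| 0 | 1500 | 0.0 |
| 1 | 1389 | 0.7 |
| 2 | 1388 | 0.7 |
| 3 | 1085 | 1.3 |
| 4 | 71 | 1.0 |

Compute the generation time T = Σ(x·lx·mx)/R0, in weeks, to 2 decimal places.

2.17

lx = nx/n0 = nx/1500: 1, 0.926, 0.92533…, 0.72333…, 0.04733…
lx·mx: 0, 0.6482, 0.647733…, 0.940333…, 0.047333… → R0 = 2.2836…
x·lx·mx: 0, 0.6482, 1.295467…, 2.821…, 0.189333… → Σ = 4.954…
T = 4.954… / 2.2836… = 2.169382… → 2.17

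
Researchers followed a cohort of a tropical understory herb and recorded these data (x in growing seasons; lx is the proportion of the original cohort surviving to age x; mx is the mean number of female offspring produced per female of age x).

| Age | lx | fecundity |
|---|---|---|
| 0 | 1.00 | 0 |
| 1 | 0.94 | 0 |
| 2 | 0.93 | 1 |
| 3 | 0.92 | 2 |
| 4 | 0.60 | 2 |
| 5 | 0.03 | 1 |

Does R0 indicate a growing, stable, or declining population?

R0 = Σ lx·mx = 0 + 0 + 0.93 + 1.84 + 1.2 + 0.03 = 4
R0 > 1, so the population is growing.

growing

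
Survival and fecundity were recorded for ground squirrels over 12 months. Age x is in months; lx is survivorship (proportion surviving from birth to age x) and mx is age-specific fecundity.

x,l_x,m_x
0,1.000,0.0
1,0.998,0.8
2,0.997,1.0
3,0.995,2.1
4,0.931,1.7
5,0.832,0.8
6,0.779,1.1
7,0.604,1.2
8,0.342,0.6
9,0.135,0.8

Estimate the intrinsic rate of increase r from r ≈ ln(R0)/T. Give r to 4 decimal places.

R0 = Σ lx·mx = 0 + 0.7984 + 0.997 + 2.0895 + 1.5827 + 0.6656 + 0.8569 + 0.7248 + 0.2052 + 0.108 = 8.0281
Σ x·lx·mx = 31.5483; T = 31.5483/8.0281 = 3.92973…
r ≈ ln(R0)/T = ln(8.0281)/3.92973… = 0.530048… → 0.5300

0.5300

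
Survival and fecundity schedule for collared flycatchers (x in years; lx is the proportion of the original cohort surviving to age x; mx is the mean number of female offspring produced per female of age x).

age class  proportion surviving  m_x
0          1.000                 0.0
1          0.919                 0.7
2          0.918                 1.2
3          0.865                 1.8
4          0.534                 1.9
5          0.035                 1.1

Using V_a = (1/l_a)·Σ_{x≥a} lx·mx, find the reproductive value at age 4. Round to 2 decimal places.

1.97

lx·mx for x ≥ 4: 1.0146, 0.0385 → sum = 1.0531
V_4 = 1.0531 / l_4 = 1.0531 / 0.534 = 1.972097… → 1.97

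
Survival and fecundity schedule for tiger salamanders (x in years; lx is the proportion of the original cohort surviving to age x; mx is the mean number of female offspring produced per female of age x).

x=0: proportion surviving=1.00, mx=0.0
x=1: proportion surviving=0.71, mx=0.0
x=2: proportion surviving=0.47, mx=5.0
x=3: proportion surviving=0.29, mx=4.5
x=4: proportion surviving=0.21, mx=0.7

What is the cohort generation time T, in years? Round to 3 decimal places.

lx·mx: 0, 0, 2.35, 1.305, 0.147 → R0 = 3.802
x·lx·mx: 0, 0, 4.7, 3.915, 0.588 → Σ = 9.203
T = 9.203 / 3.802 = 2.420568… → 2.421

2.421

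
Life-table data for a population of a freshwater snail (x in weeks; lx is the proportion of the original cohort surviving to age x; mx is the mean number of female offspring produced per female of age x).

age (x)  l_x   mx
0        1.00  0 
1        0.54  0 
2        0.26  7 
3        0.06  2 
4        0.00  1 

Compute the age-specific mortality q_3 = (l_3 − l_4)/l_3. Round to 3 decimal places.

1.000

q_3 = (l_3 − l_4) / l_3 = (0.06 − 0) / 0.06
     = 0.06 / 0.06 = 1 → 1.000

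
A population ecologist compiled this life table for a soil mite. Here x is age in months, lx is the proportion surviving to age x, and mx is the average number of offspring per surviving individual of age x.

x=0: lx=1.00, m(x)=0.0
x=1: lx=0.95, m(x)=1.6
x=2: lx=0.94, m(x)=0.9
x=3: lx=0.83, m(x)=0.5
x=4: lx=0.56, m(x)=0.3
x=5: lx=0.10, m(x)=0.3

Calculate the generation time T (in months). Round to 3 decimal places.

1.772

lx·mx: 0, 1.52, 0.846, 0.415, 0.168, 0.03 → R0 = 2.979
x·lx·mx: 0, 1.52, 1.692, 1.245, 0.672, 0.15 → Σ = 5.279
T = 5.279 / 2.979 = 1.772071… → 1.772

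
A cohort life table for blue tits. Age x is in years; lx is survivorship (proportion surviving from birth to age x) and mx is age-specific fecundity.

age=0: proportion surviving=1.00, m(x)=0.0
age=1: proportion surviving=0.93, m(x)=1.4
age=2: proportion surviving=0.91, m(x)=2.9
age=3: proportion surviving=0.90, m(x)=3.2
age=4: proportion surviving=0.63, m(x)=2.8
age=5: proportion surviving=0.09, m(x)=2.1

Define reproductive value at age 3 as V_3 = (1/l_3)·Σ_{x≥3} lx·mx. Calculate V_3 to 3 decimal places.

lx·mx for x ≥ 3: 2.88, 1.764, 0.189 → sum = 4.833
V_3 = 4.833 / l_3 = 4.833 / 0.9 = 5.37 → 5.370

5.370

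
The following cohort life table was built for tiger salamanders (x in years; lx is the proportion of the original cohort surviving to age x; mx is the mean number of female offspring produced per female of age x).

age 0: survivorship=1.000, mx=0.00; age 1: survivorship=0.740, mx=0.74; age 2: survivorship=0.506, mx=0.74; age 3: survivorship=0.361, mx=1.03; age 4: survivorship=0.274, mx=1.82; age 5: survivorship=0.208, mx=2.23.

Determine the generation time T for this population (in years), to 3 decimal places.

lx·mx: 0, 0.5476, 0.37444, 0.37183, 0.49868, 0.46384 → R0 = 2.25639
x·lx·mx: 0, 0.5476, 0.74888, 1.11549, 1.99472, 2.3192 → Σ = 6.72589
T = 6.72589 / 2.25639 = 2.980819… → 2.981

2.981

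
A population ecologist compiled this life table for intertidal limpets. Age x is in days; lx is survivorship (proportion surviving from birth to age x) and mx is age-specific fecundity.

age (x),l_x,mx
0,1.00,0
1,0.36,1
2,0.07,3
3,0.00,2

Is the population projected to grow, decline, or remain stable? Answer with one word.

declining

R0 = Σ lx·mx = 0 + 0.36 + 0.21 + 0 = 0.57
R0 < 1, so the population is declining.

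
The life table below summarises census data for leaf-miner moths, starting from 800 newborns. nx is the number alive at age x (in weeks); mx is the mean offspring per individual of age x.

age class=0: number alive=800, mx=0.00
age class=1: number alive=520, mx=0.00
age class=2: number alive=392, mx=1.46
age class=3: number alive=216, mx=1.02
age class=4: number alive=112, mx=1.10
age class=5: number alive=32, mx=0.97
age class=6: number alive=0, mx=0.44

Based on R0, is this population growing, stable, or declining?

growing

lx = nx/n0 = nx/800: 1, 0.65, 0.49, 0.27, 0.14, 0.04, 0
R0 = Σ lx·mx = 0 + 0 + 0.7154 + 0.2754 + 0.154 + 0.0388 + 0 = 1.1836
R0 > 1, so the population is growing.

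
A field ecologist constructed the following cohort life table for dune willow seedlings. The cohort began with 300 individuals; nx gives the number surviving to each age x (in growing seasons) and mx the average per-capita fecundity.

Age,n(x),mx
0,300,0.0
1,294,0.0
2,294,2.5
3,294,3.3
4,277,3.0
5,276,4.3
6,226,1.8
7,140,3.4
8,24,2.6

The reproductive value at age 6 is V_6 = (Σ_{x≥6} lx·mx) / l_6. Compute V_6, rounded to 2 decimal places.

4.18

lx = nx/n0 = nx/300: 1, 0.98, 0.98, 0.98, 0.92333…, 0.92, 0.75333…, 0.46667…, 0.08
lx·mx for x ≥ 6: 1.356…, 1.586667…, 0.208 → sum = 3.150667…
V_6 = 3.150667… / l_6 = 3.150667… / 0.753333… = 4.182301… → 4.18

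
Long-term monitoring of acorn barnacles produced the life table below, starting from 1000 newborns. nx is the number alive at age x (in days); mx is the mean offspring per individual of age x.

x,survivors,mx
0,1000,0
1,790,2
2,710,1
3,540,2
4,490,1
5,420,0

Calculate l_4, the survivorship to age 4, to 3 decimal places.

l_4 = n_4/n_0 = 490/1000 = 0.49 → 0.490

0.490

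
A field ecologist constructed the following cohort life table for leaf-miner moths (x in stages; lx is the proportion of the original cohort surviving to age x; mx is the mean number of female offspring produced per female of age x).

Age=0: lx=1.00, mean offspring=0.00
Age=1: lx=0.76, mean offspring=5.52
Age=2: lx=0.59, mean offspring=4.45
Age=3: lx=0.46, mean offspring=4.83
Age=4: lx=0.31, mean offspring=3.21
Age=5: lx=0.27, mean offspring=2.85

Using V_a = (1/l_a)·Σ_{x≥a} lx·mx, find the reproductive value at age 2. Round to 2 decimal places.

lx·mx for x ≥ 2: 2.6255, 2.2218, 0.9951, 0.7695 → sum = 6.6119
V_2 = 6.6119 / l_2 = 6.6119 / 0.59 = 11.20661… → 11.21

11.21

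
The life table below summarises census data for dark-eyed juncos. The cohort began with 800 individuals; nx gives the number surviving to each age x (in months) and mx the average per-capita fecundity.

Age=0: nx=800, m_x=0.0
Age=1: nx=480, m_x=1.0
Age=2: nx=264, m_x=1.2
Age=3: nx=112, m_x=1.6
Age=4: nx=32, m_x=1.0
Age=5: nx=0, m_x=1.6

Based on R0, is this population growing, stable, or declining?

lx = nx/n0 = nx/800: 1, 0.6, 0.33, 0.14, 0.04, 0
R0 = Σ lx·mx = 0 + 0.6 + 0.396 + 0.224 + 0.04 + 0 = 1.26
R0 > 1, so the population is growing.

growing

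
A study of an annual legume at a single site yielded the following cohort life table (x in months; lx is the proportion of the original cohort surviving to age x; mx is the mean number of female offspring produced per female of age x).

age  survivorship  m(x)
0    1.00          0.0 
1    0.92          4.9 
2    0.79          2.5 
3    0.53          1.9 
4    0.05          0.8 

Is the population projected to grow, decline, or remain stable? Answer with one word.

growing

R0 = Σ lx·mx = 0 + 4.508 + 1.975 + 1.007 + 0.04 = 7.53
R0 > 1, so the population is growing.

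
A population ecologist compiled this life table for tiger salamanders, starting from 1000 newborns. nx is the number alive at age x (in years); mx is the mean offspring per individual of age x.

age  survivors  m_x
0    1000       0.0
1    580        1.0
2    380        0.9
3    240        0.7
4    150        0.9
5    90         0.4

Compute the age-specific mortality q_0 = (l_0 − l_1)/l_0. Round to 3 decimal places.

lx = nx/n0 = nx/1000: 1, 0.58, 0.38, 0.24, 0.15, 0.09
q_0 = (l_0 − l_1) / l_0 = (1 − 0.58) / 1
     = 0.42 / 1 = 0.42 → 0.420

0.420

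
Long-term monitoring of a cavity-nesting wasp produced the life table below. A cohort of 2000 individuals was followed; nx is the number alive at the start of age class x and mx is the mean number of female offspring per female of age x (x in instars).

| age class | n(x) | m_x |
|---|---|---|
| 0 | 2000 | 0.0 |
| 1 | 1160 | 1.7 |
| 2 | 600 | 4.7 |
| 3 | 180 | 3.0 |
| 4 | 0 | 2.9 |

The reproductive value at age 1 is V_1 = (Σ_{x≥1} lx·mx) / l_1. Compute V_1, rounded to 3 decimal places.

4.597

lx = nx/n0 = nx/2000: 1, 0.58, 0.3, 0.09, 0
lx·mx for x ≥ 1: 0.986, 1.41, 0.27, 0 → sum = 2.666
V_1 = 2.666 / l_1 = 2.666 / 0.58 = 4.596552… → 4.597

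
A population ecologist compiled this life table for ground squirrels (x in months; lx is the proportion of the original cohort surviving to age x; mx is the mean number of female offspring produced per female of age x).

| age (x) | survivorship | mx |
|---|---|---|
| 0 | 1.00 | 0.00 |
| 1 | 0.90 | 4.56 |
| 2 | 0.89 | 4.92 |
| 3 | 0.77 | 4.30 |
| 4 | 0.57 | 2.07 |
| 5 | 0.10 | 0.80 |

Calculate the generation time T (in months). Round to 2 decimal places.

lx·mx: 0, 4.104, 4.3788, 3.311, 1.1799, 0.08 → R0 = 13.0537
x·lx·mx: 0, 4.104, 8.7576, 9.933, 4.7196, 0.4 → Σ = 27.9142
T = 27.9142 / 13.0537 = 2.138413… → 2.14

2.14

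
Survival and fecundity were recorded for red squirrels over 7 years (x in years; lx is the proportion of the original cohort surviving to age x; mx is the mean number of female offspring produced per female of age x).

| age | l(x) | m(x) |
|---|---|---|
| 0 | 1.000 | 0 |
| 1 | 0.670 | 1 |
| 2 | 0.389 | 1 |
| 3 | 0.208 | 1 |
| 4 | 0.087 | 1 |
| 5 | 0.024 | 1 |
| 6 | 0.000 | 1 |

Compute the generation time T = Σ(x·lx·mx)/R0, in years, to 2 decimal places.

1.84

lx·mx: 0, 0.67, 0.389, 0.208, 0.087, 0.024, 0 → R0 = 1.378
x·lx·mx: 0, 0.67, 0.778, 0.624, 0.348, 0.12, 0 → Σ = 2.54
T = 2.54 / 1.378 = 1.843251… → 1.84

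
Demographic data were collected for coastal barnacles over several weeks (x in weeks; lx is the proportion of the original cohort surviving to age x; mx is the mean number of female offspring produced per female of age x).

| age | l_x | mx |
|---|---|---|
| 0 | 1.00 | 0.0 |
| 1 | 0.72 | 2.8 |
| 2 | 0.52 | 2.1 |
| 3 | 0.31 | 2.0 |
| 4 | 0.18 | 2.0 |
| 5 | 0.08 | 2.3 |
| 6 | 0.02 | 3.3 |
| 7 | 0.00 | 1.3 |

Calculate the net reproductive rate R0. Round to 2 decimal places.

lx·mx by age: 0, 2.016, 1.092, 0.62, 0.36, 0.184, 0.066, 0
R0 = Σ lx·mx = 4.338 → 4.34

4.34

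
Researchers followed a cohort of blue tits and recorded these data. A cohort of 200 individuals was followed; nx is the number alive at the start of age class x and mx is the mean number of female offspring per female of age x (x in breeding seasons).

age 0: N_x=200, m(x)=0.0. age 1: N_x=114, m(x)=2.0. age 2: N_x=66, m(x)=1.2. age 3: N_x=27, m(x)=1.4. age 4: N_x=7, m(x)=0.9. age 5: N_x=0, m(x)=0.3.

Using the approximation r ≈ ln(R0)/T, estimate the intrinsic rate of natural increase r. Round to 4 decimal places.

0.3769

lx = nx/n0 = nx/200: 1, 0.57, 0.33, 0.135, 0.035, 0
R0 = Σ lx·mx = 0 + 1.14 + 0.396 + 0.189 + 0.0315 + 0 = 1.7565
Σ x·lx·mx = 2.625; T = 2.625/1.7565 = 1.49445…
r ≈ ln(R0)/T = ln(1.7565)/1.49445… = 0.376944… → 0.3769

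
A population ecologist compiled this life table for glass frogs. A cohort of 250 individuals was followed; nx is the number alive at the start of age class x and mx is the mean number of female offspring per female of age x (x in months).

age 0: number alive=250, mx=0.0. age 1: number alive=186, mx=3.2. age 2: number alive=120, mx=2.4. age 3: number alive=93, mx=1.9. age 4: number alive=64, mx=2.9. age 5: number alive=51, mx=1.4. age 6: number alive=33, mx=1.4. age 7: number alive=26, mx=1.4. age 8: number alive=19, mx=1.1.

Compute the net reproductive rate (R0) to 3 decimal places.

5.682

lx = nx/n0 = nx/250: 1, 0.744, 0.48, 0.372, 0.256, 0.204, 0.132, 0.104, 0.076
lx·mx by age: 0, 2.3808, 1.152, 0.7068, 0.7424, 0.2856, 0.1848, 0.1456, 0.0836
R0 = Σ lx·mx = 5.6816 → 5.682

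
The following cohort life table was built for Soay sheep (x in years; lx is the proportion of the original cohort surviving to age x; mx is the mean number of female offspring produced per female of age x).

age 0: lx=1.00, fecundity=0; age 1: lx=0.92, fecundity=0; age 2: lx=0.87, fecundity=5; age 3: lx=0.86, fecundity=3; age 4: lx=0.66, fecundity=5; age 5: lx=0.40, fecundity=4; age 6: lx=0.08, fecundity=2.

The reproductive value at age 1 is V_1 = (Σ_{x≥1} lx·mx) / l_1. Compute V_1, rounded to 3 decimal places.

lx·mx for x ≥ 1: 0, 4.35, 2.58, 3.3, 1.6, 0.16 → sum = 11.99
V_1 = 11.99 / l_1 = 11.99 / 0.92 = 13.032609… → 13.033

13.033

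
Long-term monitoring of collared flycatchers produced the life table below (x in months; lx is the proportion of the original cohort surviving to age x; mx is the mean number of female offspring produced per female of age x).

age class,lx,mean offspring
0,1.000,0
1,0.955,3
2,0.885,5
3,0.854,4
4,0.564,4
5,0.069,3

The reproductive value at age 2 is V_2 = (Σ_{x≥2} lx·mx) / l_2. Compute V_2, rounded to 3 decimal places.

lx·mx for x ≥ 2: 4.425, 3.416, 2.256, 0.207 → sum = 10.304
V_2 = 10.304 / l_2 = 10.304 / 0.885 = 11.642938… → 11.643

11.643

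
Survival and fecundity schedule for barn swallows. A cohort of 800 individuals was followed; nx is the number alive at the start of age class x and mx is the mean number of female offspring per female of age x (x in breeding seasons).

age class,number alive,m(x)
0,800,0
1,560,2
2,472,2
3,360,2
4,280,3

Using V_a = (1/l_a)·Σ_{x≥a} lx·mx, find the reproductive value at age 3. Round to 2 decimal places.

lx = nx/n0 = nx/800: 1, 0.7, 0.59, 0.45, 0.35
lx·mx for x ≥ 3: 0.9, 1.05 → sum = 1.95
V_3 = 1.95 / l_3 = 1.95 / 0.45 = 4.333333… → 4.33

4.33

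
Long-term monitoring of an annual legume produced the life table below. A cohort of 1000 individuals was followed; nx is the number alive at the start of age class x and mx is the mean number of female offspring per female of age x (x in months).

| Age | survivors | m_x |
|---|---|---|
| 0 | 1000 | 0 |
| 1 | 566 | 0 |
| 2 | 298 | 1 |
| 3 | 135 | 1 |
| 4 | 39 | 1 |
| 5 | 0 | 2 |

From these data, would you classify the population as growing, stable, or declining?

declining

lx = nx/n0 = nx/1000: 1, 0.566, 0.298, 0.135, 0.039, 0
R0 = Σ lx·mx = 0 + 0 + 0.298 + 0.135 + 0.039 + 0 = 0.472
R0 < 1, so the population is declining.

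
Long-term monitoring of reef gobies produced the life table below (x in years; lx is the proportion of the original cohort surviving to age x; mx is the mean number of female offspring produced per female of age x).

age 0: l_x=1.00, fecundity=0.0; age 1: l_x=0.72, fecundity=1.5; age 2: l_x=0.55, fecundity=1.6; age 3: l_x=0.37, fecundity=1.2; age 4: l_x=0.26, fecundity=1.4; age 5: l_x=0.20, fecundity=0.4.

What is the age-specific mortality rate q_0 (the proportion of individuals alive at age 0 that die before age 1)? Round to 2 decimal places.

0.28

q_0 = (l_0 − l_1) / l_0 = (1 − 0.72) / 1
     = 0.28 / 1 = 0.28 → 0.28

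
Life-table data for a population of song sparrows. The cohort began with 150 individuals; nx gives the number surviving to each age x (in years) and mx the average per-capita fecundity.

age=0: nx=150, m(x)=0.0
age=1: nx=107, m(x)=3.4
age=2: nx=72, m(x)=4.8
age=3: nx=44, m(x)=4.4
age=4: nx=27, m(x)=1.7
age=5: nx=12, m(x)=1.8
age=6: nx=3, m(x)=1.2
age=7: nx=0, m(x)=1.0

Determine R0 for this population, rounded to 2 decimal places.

lx = nx/n0 = nx/150: 1, 0.71333…, 0.48, 0.29333…, 0.18, 0.08, 0.02, 0
lx·mx by age: 0, 2.425333…, 2.304, 1.290667…, 0.306, 0.144, 0.024, 0
R0 = Σ lx·mx = 6.494… → 6.49

6.49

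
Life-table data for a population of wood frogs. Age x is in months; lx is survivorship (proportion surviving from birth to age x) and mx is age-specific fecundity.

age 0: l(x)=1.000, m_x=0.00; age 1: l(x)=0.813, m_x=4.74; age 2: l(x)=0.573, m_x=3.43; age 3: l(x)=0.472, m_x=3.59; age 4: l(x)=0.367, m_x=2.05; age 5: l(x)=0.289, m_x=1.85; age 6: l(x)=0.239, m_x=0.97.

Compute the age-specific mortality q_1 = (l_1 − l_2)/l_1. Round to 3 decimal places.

q_1 = (l_1 − l_2) / l_1 = (0.813 − 0.573) / 0.813
     = 0.24 / 0.813 = 0.295203… → 0.295

0.295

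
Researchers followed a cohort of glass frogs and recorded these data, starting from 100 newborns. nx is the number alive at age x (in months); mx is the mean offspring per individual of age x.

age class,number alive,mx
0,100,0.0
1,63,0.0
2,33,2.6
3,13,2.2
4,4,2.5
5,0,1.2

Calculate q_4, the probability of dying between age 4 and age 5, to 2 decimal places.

lx = nx/n0 = nx/100: 1, 0.63, 0.33, 0.13, 0.04, 0
q_4 = (l_4 − l_5) / l_4 = (0.04 − 0) / 0.04
     = 0.04 / 0.04 = 1 → 1.00

1.00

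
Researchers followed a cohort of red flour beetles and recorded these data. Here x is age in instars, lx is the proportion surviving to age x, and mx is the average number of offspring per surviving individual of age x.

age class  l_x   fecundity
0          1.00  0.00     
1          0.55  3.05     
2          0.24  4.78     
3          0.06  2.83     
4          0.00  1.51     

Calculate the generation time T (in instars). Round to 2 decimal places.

lx·mx: 0, 1.6775, 1.1472, 0.1698, 0 → R0 = 2.9945
x·lx·mx: 0, 1.6775, 2.2944, 0.5094, 0 → Σ = 4.4813
T = 4.4813 / 2.9945 = 1.49651… → 1.50

1.50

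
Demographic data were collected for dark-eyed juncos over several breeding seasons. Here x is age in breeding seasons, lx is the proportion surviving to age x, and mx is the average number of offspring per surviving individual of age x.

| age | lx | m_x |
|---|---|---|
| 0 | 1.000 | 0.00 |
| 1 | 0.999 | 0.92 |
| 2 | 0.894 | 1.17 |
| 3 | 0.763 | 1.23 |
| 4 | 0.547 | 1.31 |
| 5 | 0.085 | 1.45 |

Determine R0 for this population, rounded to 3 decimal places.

lx·mx by age: 0, 0.91908, 1.04598, 0.93849, 0.71657, 0.12325
R0 = Σ lx·mx = 3.74337 → 3.743

3.743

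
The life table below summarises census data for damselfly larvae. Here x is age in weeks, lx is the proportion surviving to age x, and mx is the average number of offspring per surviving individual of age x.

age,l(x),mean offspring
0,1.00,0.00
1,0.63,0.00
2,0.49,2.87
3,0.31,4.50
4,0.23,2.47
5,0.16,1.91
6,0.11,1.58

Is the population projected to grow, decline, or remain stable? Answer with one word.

growing

R0 = Σ lx·mx = 0 + 0 + 1.4063 + 1.395 + 0.5681 + 0.3056 + 0.1738 = 3.8488
R0 > 1, so the population is growing.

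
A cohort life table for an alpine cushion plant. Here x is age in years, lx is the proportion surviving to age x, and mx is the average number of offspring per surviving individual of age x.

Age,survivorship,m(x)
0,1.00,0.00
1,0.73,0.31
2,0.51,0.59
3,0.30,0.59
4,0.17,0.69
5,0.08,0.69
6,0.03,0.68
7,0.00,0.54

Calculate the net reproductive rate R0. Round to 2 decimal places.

0.90

lx·mx by age: 0, 0.2263, 0.3009, 0.177, 0.1173, 0.0552, 0.0204, 0
R0 = Σ lx·mx = 0.8971 → 0.90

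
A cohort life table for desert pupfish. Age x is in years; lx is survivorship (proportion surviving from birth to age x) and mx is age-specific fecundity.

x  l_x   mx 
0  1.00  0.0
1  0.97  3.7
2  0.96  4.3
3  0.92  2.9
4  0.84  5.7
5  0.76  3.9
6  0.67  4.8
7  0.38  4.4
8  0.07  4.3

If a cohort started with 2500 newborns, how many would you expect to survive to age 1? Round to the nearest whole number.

2425

Expected survivors = N0 · l_1 = 2500 × 0.97 = 2425 → 2425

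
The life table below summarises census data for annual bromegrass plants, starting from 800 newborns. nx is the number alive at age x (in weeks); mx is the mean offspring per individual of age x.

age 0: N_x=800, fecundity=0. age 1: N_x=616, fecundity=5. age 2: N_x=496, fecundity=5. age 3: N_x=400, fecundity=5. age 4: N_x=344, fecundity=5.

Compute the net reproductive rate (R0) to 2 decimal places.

11.60

lx = nx/n0 = nx/800: 1, 0.77, 0.62, 0.5, 0.43
lx·mx by age: 0, 3.85, 3.1, 2.5, 2.15
R0 = Σ lx·mx = 11.6 → 11.60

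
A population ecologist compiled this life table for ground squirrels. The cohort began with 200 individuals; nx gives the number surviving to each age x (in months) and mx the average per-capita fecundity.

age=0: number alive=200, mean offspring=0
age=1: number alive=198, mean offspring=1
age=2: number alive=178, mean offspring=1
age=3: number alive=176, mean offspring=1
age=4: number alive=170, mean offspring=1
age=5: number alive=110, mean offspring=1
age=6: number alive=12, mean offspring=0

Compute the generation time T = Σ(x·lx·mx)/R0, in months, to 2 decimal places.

lx = nx/n0 = nx/200: 1, 0.99, 0.89, 0.88, 0.85, 0.55, 0.06
lx·mx: 0, 0.99, 0.89, 0.88, 0.85, 0.55, 0 → R0 = 4.16
x·lx·mx: 0, 0.99, 1.78, 2.64, 3.4, 2.75, 0 → Σ = 11.56
T = 11.56 / 4.16 = 2.778846… → 2.78

2.78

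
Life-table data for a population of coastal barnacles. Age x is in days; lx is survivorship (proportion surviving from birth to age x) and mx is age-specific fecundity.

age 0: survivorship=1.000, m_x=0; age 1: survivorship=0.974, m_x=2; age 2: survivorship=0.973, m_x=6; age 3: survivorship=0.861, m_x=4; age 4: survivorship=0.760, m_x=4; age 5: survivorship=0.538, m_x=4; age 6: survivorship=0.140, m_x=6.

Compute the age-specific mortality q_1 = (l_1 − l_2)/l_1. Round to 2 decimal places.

0.00

q_1 = (l_1 − l_2) / l_1 = (0.974 − 0.973) / 0.974
     = 0.001 / 0.974 = 0.001027… → 0.00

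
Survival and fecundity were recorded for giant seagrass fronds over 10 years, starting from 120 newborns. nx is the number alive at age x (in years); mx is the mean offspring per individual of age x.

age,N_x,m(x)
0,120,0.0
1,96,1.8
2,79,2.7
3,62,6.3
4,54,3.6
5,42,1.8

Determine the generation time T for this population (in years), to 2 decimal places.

2.80

lx = nx/n0 = nx/120: 1, 0.8, 0.65833…, 0.51667…, 0.45, 0.35
lx·mx: 0, 1.44, 1.7775…, 3.255…, 1.62, 0.63 → R0 = 8.7225…
x·lx·mx: 0, 1.44, 3.555…, 9.765…, 6.48, 3.15 → Σ = 24.39…
T = 24.39… / 8.7225… = 2.796217… → 2.80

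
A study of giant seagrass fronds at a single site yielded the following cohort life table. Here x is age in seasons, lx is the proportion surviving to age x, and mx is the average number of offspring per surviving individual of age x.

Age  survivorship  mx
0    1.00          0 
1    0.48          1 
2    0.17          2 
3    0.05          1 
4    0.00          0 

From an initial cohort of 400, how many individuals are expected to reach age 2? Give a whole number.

Expected survivors = N0 · l_2 = 400 × 0.17 = 68 → 68

68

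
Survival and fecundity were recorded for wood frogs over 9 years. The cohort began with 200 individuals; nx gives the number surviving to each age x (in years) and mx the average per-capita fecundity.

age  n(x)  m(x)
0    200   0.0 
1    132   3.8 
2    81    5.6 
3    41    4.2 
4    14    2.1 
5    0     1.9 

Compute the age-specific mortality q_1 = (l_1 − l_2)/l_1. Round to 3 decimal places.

lx = nx/n0 = nx/200: 1, 0.66, 0.405, 0.205, 0.07, 0
q_1 = (l_1 − l_2) / l_1 = (0.66 − 0.405) / 0.66
     = 0.255 / 0.66 = 0.386364… → 0.386

0.386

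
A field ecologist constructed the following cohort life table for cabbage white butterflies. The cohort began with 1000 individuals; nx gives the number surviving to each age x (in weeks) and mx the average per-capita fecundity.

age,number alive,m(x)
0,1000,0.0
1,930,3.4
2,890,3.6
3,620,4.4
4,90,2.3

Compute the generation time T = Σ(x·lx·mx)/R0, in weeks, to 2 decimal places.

lx = nx/n0 = nx/1000: 1, 0.93, 0.89, 0.62, 0.09
lx·mx: 0, 3.162, 3.204, 2.728, 0.207 → R0 = 9.301
x·lx·mx: 0, 3.162, 6.408, 8.184, 0.828 → Σ = 18.582
T = 18.582 / 9.301 = 1.99785… → 2.00

2.00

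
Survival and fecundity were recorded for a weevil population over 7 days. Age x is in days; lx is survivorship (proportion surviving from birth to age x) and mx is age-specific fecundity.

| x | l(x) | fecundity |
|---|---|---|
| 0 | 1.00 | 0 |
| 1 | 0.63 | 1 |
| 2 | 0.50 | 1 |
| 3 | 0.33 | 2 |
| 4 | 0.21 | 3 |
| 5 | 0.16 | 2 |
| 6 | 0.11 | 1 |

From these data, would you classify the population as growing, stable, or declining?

growing

R0 = Σ lx·mx = 0 + 0.63 + 0.5 + 0.66 + 0.63 + 0.32 + 0.11 = 2.85
R0 > 1, so the population is growing.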